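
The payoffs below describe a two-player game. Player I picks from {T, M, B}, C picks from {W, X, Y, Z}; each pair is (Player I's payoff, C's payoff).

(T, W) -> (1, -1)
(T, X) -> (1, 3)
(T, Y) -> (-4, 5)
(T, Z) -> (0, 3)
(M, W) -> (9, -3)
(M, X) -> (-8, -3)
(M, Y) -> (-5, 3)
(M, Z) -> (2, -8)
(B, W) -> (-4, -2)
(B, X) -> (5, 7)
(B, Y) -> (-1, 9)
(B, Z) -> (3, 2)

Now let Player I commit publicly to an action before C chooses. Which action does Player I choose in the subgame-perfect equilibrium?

B

Solve by backward induction (Player I leads).
- T: C compares -1, 3, 5, 3 and picks Y; Player I would get -4.
- M: C compares -3, -3, 3, -8 and picks Y; Player I would get -5.
- B: C compares -2, 7, 9, 2 and picks Y; Player I would get -1.
Player I's induced payoffs are -4, -5, -1, so Player I commits to B. Subgame-perfect outcome: (B, Y) with payoffs (-1, 9).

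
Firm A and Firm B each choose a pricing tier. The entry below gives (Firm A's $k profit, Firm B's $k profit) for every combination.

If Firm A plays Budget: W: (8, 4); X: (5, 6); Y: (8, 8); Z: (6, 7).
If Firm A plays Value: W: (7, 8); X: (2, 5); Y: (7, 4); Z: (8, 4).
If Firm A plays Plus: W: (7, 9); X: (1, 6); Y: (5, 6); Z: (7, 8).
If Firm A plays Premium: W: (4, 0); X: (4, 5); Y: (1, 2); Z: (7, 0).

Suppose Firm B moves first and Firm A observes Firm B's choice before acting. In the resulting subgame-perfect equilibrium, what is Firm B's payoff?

8

Firm A best-responds to each possible Firm B move:
- W → Firm A plays Budget (best of 8, 7, 7, 4); Firm B gets 4.
- X → Firm A plays Budget (best of 5, 2, 1, 4); Firm B gets 6.
- Y → Firm A plays Budget (best of 8, 7, 5, 1); Firm B gets 8.
- Z → Firm A plays Value (best of 6, 8, 7, 7); Firm B gets 4.
Firm B's induced payoffs are 4, 6, 8, 4, so Firm B commits to Y. Subgame-perfect outcome: (Budget, Y) with payoffs (8, 8).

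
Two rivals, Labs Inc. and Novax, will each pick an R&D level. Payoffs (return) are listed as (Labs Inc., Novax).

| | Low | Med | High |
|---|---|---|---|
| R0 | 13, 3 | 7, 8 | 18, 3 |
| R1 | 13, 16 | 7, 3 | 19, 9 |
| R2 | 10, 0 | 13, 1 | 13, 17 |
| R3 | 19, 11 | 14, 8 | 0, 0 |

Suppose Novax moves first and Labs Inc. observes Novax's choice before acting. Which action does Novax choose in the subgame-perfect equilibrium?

Low

Labs Inc. best-responds to each possible Novax move:
- Low: Labs Inc. compares 13, 13, 10, 19 and picks R3; Novax would get 11.
- Med: Labs Inc. compares 7, 7, 13, 14 and picks R3; Novax would get 8.
- High: Labs Inc. compares 18, 19, 13, 0 and picks R1; Novax would get 9.
Maximizing over 11, 8, 9, Novax chooses Low. Subgame-perfect outcome: (R3, Low) with payoffs (19, 11).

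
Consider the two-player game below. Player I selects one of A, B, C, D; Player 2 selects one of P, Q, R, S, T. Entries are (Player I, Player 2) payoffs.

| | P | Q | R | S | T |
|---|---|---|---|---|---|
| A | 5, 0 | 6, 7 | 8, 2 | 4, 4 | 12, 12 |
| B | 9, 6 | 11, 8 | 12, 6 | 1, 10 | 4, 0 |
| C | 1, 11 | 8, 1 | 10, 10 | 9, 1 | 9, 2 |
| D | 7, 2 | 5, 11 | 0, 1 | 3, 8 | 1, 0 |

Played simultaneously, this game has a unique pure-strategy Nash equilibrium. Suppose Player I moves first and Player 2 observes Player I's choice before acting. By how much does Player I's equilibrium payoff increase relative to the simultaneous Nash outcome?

0

Solve by backward induction (Player I leads).
- A: Player 2 compares 0, 7, 2, 4, 12 and picks T; Player I would get 12.
- B: Player 2 compares 6, 8, 6, 10, 0 and picks S; Player I would get 1.
- C: Player 2 compares 11, 1, 10, 1, 2 and picks P; Player I would get 1.
- D: Player 2 compares 2, 11, 1, 8, 0 and picks Q; Player I would get 5.
Player I's induced payoffs are 12, 1, 1, 5, so Player I commits to A. Subgame-perfect outcome: (A, T) with payoffs (12, 12).
For the simultaneous game, intersect best replies.
Player I's best replies: P→B; Q→B; R→B; S→C; T→A.
Player 2's best replies: A→T; B→S; C→P; D→Q.
The unique mutual best reply is (A, T), giving (12, 12).
Player I's commitment gain: 12 − 12 = 0.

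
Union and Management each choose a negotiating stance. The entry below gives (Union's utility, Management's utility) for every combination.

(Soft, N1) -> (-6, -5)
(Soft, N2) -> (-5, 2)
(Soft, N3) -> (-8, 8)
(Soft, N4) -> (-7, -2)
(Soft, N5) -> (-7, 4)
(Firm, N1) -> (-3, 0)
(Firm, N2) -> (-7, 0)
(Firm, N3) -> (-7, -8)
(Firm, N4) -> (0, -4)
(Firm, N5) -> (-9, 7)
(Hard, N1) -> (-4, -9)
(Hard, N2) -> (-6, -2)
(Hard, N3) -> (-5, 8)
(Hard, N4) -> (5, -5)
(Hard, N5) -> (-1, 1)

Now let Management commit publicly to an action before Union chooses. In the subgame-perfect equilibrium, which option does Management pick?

Union best-responds to each possible Management move:
- N1 → Union plays Firm (best of -6, -3, -4); Management gets 0.
- N2 → Union plays Soft (best of -5, -7, -6); Management gets 2.
- N3 → Union plays Hard (best of -8, -7, -5); Management gets 8.
- N4 → Union plays Hard (best of -7, 0, 5); Management gets -5.
- N5 → Union plays Hard (best of -7, -9, -1); Management gets 1.
Management's induced payoffs are 0, 2, 8, -5, 1, so Management commits to N3. Subgame-perfect outcome: (Hard, N3) with payoffs (-5, 8).

N3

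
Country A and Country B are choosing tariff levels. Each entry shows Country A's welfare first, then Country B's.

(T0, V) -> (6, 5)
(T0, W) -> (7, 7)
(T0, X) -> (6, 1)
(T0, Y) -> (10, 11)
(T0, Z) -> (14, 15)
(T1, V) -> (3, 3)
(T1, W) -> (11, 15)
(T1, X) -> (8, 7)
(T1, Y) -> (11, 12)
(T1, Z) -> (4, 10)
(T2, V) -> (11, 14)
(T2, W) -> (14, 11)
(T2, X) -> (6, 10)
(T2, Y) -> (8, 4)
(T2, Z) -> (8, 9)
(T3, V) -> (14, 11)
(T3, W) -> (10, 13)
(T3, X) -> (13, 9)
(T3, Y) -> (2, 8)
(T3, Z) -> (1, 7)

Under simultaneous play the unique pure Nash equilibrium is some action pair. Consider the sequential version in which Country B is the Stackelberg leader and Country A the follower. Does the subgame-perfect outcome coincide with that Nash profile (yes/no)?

Country A best-responds to each possible Country B move:
- V: BR = T3, leader payoff 11.
- W: BR = T2, leader payoff 11.
- X: BR = T3, leader payoff 9.
- Y: BR = T1, leader payoff 12.
- Z: BR = T0, leader payoff 15.
Maximizing over 11, 11, 9, 12, 15, Country B chooses Z. Subgame-perfect outcome: (T0, Z) with payoffs (14, 15).
Under simultaneous play:
Country A's best replies: V→T3; W→T2; X→T3; Y→T1; Z→T0.
Country B's best replies: T0→Z; T1→W; T2→V; T3→W.
Only (T0, Z) has each player best-responding; Nash payoffs (14, 15).
Sequential outcome (T0, Z) coincides with the Nash profile (T0, Z).

yes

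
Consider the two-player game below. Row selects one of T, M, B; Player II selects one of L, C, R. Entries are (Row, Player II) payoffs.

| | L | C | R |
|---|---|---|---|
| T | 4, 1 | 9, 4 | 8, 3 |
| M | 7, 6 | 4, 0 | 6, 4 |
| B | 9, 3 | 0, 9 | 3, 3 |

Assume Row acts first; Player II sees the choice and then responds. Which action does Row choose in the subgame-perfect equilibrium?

T

Backward induction with Row moving first.
- T: Player II compares 1, 4, 3 and picks C; Row would get 9.
- M: Player II compares 6, 0, 4 and picks L; Row would get 7.
- B: Player II compares 3, 9, 3 and picks C; Row would get 0.
Row's induced payoffs are 9, 7, 0, so Row commits to T. Subgame-perfect outcome: (T, C) with payoffs (9, 4).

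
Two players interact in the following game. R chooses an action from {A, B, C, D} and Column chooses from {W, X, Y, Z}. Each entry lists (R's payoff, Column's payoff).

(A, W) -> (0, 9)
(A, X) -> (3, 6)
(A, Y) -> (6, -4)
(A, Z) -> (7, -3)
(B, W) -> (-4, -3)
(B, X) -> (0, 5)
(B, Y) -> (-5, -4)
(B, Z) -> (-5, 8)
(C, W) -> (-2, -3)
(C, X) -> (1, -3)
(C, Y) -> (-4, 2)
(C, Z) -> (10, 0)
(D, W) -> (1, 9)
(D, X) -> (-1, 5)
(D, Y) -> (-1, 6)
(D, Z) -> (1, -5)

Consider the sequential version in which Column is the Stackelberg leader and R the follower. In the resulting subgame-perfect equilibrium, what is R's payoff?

1

Work backward from R's decision.
- W: R compares 0, -4, -2, 1 and picks D; Column would get 9.
- X: R compares 3, 0, 1, -1 and picks A; Column would get 6.
- Y: R compares 6, -5, -4, -1 and picks A; Column would get -4.
- Z: R compares 7, -5, 10, 1 and picks C; Column would get 0.
Among 9, 6, -4, 0, the best is 9 at W. Subgame-perfect outcome: (D, W) with payoffs (1, 9).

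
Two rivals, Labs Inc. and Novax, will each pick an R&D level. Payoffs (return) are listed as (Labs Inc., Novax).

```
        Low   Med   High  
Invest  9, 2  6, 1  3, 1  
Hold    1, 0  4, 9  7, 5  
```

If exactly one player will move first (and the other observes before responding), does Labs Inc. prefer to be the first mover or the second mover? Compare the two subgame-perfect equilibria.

If Labs Inc. leads: Novax's best replies are Invest→Low, Hold→Med; Labs Inc.'s induced payoffs 9, 4; outcome (Invest, Low), payoffs (9, 2).
If Novax leads: Labs Inc.'s best replies are Low→Invest, Med→Invest, High→Hold; Novax's induced payoffs 2, 1, 5; outcome (Hold, High), payoffs (7, 5).
Labs Inc. gets 9 moving first and 7 moving second, so Labs Inc. prefers to move first.

first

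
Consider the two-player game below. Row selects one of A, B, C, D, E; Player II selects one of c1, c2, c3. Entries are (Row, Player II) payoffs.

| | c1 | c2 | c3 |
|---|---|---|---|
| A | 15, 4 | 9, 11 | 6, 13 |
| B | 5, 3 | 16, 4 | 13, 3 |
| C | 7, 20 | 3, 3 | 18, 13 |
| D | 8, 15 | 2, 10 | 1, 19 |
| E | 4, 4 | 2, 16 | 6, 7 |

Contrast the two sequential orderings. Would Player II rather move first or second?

If Row leads: Player II's best replies are A→c3, B→c2, C→c1, D→c3, E→c2; Row's induced payoffs 6, 16, 7, 1, 2; outcome (B, c2), payoffs (16, 4).
If Player II leads: Row's best replies are c1→A, c2→B, c3→C; Player II's induced payoffs 4, 4, 13; outcome (C, c3), payoffs (18, 13).
Player II gets 13 moving first and 4 moving second, so Player II prefers to move first.

first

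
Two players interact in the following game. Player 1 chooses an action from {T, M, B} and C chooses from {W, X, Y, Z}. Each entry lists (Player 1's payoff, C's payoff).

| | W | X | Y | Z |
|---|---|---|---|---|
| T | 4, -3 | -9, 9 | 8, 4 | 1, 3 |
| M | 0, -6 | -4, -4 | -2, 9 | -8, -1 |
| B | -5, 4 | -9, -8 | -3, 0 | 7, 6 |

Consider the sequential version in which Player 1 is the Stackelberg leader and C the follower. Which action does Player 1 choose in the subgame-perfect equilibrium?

Solve by backward induction (Player 1 leads).
- T → C plays X (best of -3, 9, 4, 3); Player 1 gets -9.
- M → C plays Y (best of -6, -4, 9, -1); Player 1 gets -2.
- B → C plays Z (best of 4, -8, 0, 6); Player 1 gets 7.
Maximizing over -9, -2, 7, Player 1 chooses B. Subgame-perfect outcome: (B, Z) with payoffs (7, 6).

B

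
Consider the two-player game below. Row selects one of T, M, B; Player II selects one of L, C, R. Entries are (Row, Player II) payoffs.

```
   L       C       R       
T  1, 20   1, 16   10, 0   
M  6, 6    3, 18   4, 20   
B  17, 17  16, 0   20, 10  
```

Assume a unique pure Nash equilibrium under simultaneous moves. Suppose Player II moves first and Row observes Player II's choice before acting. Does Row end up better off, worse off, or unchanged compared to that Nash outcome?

Solve by backward induction (Player II leads).
- L: Row compares 1, 6, 17 and picks B; Player II would get 17.
- C: Row compares 1, 3, 16 and picks B; Player II would get 0.
- R: Row compares 10, 4, 20 and picks B; Player II would get 10.
Among 17, 0, 10, the best is 17 at L. Subgame-perfect outcome: (B, L) with payoffs (17, 17).
For the simultaneous game, intersect best replies.
Row's best replies: L→B; C→B; R→B.
Player II's best replies: T→L; M→R; B→L.
The unique mutual best reply is (B, L), giving (17, 17).
Row earns 17 sequentially versus 17 at the Nash outcome: unchanged.

unchanged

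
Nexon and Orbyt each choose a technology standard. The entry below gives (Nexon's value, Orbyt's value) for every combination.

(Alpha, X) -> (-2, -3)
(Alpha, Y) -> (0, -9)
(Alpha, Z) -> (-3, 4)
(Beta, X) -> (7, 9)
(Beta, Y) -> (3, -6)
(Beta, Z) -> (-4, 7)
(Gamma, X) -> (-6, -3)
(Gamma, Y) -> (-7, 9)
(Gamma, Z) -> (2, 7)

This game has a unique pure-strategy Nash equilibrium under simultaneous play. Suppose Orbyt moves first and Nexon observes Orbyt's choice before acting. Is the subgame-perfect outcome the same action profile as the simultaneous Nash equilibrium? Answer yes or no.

Solve by backward induction (Orbyt leads).
- X → Nexon plays Beta (best of -2, 7, -6); Orbyt gets 9.
- Y → Nexon plays Beta (best of 0, 3, -7); Orbyt gets -6.
- Z → Nexon plays Gamma (best of -3, -4, 2); Orbyt gets 7.
Orbyt's induced payoffs are 9, -6, 7, so Orbyt commits to X. Subgame-perfect outcome: (Beta, X) with payoffs (7, 9).
Now find the simultaneous Nash equilibrium.
Nexon's best replies: X→Beta; Y→Beta; Z→Gamma.
Orbyt's best replies: Alpha→Z; Beta→X; Gamma→Y.
Only (Beta, X) has each player best-responding; Nash payoffs (7, 9).
Sequential outcome (Beta, X) coincides with the Nash profile (Beta, X).

yes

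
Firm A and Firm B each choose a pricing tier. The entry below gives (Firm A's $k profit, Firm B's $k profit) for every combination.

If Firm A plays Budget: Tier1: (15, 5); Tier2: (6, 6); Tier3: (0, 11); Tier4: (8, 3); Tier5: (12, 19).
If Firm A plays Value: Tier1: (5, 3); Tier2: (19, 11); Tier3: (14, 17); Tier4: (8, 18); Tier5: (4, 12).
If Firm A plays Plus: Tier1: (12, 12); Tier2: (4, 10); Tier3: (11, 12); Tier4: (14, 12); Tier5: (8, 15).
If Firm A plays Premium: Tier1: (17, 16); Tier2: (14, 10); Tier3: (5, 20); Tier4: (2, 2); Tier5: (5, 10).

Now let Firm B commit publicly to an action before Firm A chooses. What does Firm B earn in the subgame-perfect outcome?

19

Backward induction with Firm B moving first.
- Tier1: BR = Premium, leader payoff 16.
- Tier2: BR = Value, leader payoff 11.
- Tier3: BR = Value, leader payoff 17.
- Tier4: BR = Plus, leader payoff 12.
- Tier5: BR = Budget, leader payoff 19.
Among 16, 11, 17, 12, 19, the best is 19 at Tier5. Subgame-perfect outcome: (Budget, Tier5) with payoffs (12, 19).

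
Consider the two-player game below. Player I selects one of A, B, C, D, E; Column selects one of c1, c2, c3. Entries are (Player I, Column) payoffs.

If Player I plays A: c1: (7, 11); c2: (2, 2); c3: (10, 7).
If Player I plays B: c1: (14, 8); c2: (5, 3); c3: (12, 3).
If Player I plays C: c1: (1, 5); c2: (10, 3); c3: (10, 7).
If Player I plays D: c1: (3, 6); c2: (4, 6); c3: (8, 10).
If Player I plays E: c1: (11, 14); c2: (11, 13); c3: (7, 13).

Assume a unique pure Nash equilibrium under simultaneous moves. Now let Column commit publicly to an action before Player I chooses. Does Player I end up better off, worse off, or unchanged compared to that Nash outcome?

worse off

Work backward from Player I's decision.
- c1: Player I compares 7, 14, 1, 3, 11 and picks B; Column would get 8.
- c2: Player I compares 2, 5, 10, 4, 11 and picks E; Column would get 13.
- c3: Player I compares 10, 12, 10, 8, 7 and picks B; Column would get 3.
Among 8, 13, 3, the best is 13 at c2. Subgame-perfect outcome: (E, c2) with payoffs (11, 13).
Now find the simultaneous Nash equilibrium.
Player I's best replies: c1→B; c2→E; c3→B.
Column's best replies: A→c1; B→c1; C→c3; D→c3; E→c1.
Only (B, c1) has each player best-responding; Nash payoffs (14, 8).
Player I earns 11 sequentially versus 14 at the Nash outcome: worse off.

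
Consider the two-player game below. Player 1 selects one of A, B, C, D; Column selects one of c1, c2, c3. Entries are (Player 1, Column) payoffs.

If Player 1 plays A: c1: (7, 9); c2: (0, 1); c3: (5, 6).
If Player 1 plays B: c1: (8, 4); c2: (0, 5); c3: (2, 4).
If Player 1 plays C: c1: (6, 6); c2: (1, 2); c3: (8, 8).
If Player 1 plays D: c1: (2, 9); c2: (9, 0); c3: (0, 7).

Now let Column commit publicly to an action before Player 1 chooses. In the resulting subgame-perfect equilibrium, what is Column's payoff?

Work backward from Player 1's decision.
- c1 → Player 1 plays B (best of 7, 8, 6, 2); Column gets 4.
- c2 → Player 1 plays D (best of 0, 0, 1, 9); Column gets 0.
- c3 → Player 1 plays C (best of 5, 2, 8, 0); Column gets 8.
Column's induced payoffs are 4, 0, 8, so Column commits to c3. Subgame-perfect outcome: (C, c3) with payoffs (8, 8).

8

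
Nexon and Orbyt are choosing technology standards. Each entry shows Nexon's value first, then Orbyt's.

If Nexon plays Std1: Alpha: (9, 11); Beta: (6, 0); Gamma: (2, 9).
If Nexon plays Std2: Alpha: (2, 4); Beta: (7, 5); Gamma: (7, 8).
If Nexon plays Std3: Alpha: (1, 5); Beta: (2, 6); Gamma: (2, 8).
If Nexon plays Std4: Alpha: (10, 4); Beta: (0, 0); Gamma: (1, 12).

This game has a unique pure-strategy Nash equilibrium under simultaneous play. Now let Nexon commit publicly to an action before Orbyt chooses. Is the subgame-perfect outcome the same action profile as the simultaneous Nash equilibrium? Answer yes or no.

Backward induction with Nexon moving first.
- Std1: BR = Alpha, leader payoff 9.
- Std2: BR = Gamma, leader payoff 7.
- Std3: BR = Gamma, leader payoff 2.
- Std4: BR = Gamma, leader payoff 1.
Nexon's induced payoffs are 9, 7, 2, 1, so Nexon commits to Std1. Subgame-perfect outcome: (Std1, Alpha) with payoffs (9, 11).
For the simultaneous game, intersect best replies.
Nexon's best replies: Alpha→Std4; Beta→Std2; Gamma→Std2.
Orbyt's best replies: Std1→Alpha; Std2→Gamma; Std3→Gamma; Std4→Gamma.
Only (Std2, Gamma) has each player best-responding; Nash payoffs (7, 8).
Sequential outcome (Std1, Alpha) differs from the Nash profile (Std2, Gamma).

no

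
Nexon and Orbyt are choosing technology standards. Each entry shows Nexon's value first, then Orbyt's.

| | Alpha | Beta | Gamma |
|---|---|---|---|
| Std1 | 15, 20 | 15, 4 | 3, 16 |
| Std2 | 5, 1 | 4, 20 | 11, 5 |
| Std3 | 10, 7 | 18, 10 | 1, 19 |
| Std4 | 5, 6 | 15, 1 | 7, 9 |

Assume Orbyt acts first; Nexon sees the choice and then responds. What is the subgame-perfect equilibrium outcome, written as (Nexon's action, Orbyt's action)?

Backward induction with Orbyt moving first.
- Alpha → Nexon plays Std1 (best of 15, 5, 10, 5); Orbyt gets 20.
- Beta → Nexon plays Std3 (best of 15, 4, 18, 15); Orbyt gets 10.
- Gamma → Nexon plays Std2 (best of 3, 11, 1, 7); Orbyt gets 5.
Maximizing over 20, 10, 5, Orbyt chooses Alpha. Subgame-perfect outcome: (Std1, Alpha) with payoffs (15, 20).

(Std1, Alpha)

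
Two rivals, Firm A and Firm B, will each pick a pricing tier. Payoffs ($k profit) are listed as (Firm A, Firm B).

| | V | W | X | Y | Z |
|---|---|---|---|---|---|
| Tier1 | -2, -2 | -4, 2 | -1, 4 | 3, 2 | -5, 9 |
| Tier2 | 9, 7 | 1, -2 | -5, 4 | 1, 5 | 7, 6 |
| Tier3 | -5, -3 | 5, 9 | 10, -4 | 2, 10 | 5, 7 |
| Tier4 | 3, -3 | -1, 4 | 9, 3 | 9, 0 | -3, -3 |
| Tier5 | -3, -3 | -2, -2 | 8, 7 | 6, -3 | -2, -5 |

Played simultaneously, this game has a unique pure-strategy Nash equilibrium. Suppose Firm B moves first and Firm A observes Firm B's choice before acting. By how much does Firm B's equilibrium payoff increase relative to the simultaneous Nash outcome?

2

Firm A best-responds to each possible Firm B move:
- V: BR = Tier2, leader payoff 7.
- W: BR = Tier3, leader payoff 9.
- X: BR = Tier3, leader payoff -4.
- Y: BR = Tier4, leader payoff 0.
- Z: BR = Tier2, leader payoff 6.
Firm B's induced payoffs are 7, 9, -4, 0, 6, so Firm B commits to W. Subgame-perfect outcome: (Tier3, W) with payoffs (5, 9).
Under simultaneous play:
Firm A's best replies: V→Tier2; W→Tier3; X→Tier3; Y→Tier4; Z→Tier2.
Firm B's best replies: Tier1→Z; Tier2→V; Tier3→Y; Tier4→W; Tier5→X.
The unique mutual best reply is (Tier2, V), giving (9, 7).
Firm B's commitment gain: 9 − 7 = 2.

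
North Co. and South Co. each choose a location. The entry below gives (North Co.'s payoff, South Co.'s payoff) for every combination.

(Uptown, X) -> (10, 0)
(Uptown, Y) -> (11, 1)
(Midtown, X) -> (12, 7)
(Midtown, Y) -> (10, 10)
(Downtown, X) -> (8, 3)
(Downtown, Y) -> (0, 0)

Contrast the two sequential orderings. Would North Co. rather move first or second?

second

If North Co. leads: South Co.'s best replies are Uptown→Y, Midtown→Y, Downtown→X; North Co.'s induced payoffs 11, 10, 8; outcome (Uptown, Y), payoffs (11, 1).
If South Co. leads: North Co.'s best replies are X→Midtown, Y→Uptown; South Co.'s induced payoffs 7, 1; outcome (Midtown, X), payoffs (12, 7).
North Co. gets 11 moving first and 12 moving second, so North Co. prefers to move second.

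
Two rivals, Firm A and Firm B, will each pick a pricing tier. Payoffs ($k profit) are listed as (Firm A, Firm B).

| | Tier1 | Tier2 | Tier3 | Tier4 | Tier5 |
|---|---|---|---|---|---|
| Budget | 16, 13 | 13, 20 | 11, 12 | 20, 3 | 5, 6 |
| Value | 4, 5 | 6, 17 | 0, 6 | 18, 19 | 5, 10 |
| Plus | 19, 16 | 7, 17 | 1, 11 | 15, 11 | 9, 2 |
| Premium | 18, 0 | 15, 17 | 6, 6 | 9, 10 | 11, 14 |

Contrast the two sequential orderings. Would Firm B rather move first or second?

If Firm A leads: Firm B's best replies are Budget→Tier2, Value→Tier4, Plus→Tier2, Premium→Tier2; Firm A's induced payoffs 13, 18, 7, 15; outcome (Value, Tier4), payoffs (18, 19).
If Firm B leads: Firm A's best replies are Tier1→Plus, Tier2→Premium, Tier3→Budget, Tier4→Budget, Tier5→Premium; Firm B's induced payoffs 16, 17, 12, 3, 14; outcome (Premium, Tier2), payoffs (15, 17).
Firm B gets 17 moving first and 19 moving second, so Firm B prefers to move second.

second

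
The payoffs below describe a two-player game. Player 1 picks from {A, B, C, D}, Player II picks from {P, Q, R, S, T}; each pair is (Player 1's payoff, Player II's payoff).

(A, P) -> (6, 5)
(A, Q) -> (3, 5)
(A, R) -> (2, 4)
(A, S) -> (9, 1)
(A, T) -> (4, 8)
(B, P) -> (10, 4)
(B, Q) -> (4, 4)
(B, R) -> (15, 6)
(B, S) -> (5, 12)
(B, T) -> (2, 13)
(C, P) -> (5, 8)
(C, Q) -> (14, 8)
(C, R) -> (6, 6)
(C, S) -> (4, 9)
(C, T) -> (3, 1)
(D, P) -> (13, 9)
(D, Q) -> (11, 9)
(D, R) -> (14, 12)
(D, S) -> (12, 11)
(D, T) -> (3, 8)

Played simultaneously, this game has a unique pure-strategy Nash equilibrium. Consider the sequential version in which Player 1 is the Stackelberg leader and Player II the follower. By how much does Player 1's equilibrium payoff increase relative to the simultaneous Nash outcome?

Work backward from Player II's decision.
- A: Player II compares 5, 5, 4, 1, 8 and picks T; Player 1 would get 4.
- B: Player II compares 4, 4, 6, 12, 13 and picks T; Player 1 would get 2.
- C: Player II compares 8, 8, 6, 9, 1 and picks S; Player 1 would get 4.
- D: Player II compares 9, 9, 12, 11, 8 and picks R; Player 1 would get 14.
Player 1's induced payoffs are 4, 2, 4, 14, so Player 1 commits to D. Subgame-perfect outcome: (D, R) with payoffs (14, 12).
Under simultaneous play:
Player 1's best replies: P→D; Q→C; R→B; S→D; T→A.
Player II's best replies: A→T; B→T; C→S; D→R.
The unique mutual best reply is (A, T), giving (4, 8).
Player 1's commitment gain: 14 − 4 = 10.

10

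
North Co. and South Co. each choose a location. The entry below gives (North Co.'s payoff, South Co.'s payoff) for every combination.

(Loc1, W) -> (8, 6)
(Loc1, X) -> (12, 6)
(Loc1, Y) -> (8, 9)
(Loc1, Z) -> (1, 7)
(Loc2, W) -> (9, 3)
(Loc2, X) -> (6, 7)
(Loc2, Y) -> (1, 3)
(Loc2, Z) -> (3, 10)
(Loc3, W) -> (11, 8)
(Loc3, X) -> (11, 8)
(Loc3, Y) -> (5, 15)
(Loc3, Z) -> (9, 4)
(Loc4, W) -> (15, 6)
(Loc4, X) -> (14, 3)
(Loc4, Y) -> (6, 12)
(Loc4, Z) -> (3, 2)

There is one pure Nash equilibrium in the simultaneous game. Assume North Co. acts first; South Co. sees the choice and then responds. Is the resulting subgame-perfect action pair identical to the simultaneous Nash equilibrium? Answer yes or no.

yes

South Co. best-responds to each possible North Co. move:
- Loc1 → South Co. plays Y (best of 6, 6, 9, 7); North Co. gets 8.
- Loc2 → South Co. plays Z (best of 3, 7, 3, 10); North Co. gets 3.
- Loc3 → South Co. plays Y (best of 8, 8, 15, 4); North Co. gets 5.
- Loc4 → South Co. plays Y (best of 6, 3, 12, 2); North Co. gets 6.
North Co.'s induced payoffs are 8, 3, 5, 6, so North Co. commits to Loc1. Subgame-perfect outcome: (Loc1, Y) with payoffs (8, 9).
For the simultaneous game, intersect best replies.
North Co.'s best replies: W→Loc4; X→Loc4; Y→Loc1; Z→Loc3.
South Co.'s best replies: Loc1→Y; Loc2→Z; Loc3→Y; Loc4→Y.
Only (Loc1, Y) has each player best-responding; Nash payoffs (8, 9).
Sequential outcome (Loc1, Y) coincides with the Nash profile (Loc1, Y).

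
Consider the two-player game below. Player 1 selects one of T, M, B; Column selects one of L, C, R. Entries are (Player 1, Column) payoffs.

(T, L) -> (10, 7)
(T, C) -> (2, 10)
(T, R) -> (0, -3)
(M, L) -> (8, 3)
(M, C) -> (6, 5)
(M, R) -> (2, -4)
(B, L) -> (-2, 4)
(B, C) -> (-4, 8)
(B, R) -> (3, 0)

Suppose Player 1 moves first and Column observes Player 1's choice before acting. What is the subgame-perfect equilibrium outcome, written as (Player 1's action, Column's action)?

(M, C)

Column best-responds to each possible Player 1 move:
- T: Column compares 7, 10, -3 and picks C; Player 1 would get 2.
- M: Column compares 3, 5, -4 and picks C; Player 1 would get 6.
- B: Column compares 4, 8, 0 and picks C; Player 1 would get -4.
Among 2, 6, -4, the best is 6 at M. Subgame-perfect outcome: (M, C) with payoffs (6, 5).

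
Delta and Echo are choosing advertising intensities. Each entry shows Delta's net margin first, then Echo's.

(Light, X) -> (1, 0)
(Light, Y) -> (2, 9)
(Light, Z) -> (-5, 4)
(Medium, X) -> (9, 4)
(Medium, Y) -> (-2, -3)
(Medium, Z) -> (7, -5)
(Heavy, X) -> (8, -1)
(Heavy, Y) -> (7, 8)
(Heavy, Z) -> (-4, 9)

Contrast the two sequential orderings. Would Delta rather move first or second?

If Delta leads: Echo's best replies are Light→Y, Medium→X, Heavy→Z; Delta's induced payoffs 2, 9, -4; outcome (Medium, X), payoffs (9, 4).
If Echo leads: Delta's best replies are X→Medium, Y→Heavy, Z→Medium; Echo's induced payoffs 4, 8, -5; outcome (Heavy, Y), payoffs (7, 8).
Delta gets 9 moving first and 7 moving second, so Delta prefers to move first.

first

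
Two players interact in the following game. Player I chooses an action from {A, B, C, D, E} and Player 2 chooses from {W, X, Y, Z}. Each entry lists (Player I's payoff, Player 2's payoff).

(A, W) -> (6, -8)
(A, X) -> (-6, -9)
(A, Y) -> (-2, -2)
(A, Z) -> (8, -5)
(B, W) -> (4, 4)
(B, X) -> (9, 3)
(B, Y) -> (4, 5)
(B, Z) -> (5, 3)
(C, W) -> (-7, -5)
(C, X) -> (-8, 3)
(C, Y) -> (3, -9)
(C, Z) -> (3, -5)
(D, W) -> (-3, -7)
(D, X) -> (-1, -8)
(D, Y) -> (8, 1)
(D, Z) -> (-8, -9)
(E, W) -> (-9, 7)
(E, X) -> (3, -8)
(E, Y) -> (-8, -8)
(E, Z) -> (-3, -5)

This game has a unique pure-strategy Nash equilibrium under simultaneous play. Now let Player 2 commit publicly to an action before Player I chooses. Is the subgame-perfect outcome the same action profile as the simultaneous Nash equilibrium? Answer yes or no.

Solve by backward induction (Player 2 leads).
- W: Player I compares 6, 4, -7, -3, -9 and picks A; Player 2 would get -8.
- X: Player I compares -6, 9, -8, -1, 3 and picks B; Player 2 would get 3.
- Y: Player I compares -2, 4, 3, 8, -8 and picks D; Player 2 would get 1.
- Z: Player I compares 8, 5, 3, -8, -3 and picks A; Player 2 would get -5.
Maximizing over -8, 3, 1, -5, Player 2 chooses X. Subgame-perfect outcome: (B, X) with payoffs (9, 3).
Under simultaneous play:
Player I's best replies: W→A; X→B; Y→D; Z→A.
Player 2's best replies: A→Y; B→Y; C→X; D→Y; E→W.
Only (D, Y) has each player best-responding; Nash payoffs (8, 1).
Sequential outcome (B, X) differs from the Nash profile (D, Y).

no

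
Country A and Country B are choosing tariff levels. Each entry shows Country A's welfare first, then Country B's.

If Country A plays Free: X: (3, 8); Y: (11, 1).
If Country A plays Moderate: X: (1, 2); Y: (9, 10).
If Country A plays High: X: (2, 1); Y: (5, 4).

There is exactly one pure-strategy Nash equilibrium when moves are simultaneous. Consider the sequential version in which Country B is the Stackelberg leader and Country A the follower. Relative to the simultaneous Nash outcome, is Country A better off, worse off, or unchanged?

Work backward from Country A's decision.
- X: BR = Free, leader payoff 8.
- Y: BR = Free, leader payoff 1.
Among 8, 1, the best is 8 at X. Subgame-perfect outcome: (Free, X) with payoffs (3, 8).
Now find the simultaneous Nash equilibrium.
Country A's best replies: X→Free; Y→Free.
Country B's best replies: Free→X; Moderate→Y; High→Y.
The unique mutual best reply is (Free, X), giving (3, 8).
Country A earns 3 sequentially versus 3 at the Nash outcome: unchanged.

unchanged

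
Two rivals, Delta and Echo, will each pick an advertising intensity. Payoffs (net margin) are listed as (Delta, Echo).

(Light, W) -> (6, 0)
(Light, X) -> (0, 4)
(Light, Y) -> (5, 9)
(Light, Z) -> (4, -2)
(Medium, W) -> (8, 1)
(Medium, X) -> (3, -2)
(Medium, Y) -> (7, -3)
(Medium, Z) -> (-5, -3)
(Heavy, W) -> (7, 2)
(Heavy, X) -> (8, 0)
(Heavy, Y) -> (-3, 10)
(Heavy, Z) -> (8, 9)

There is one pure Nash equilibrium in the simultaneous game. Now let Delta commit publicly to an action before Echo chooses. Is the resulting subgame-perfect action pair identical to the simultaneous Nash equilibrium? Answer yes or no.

Echo best-responds to each possible Delta move:
- Light: BR = Y, leader payoff 5.
- Medium: BR = W, leader payoff 8.
- Heavy: BR = Y, leader payoff -3.
Among 5, 8, -3, the best is 8 at Medium. Subgame-perfect outcome: (Medium, W) with payoffs (8, 1).
Now find the simultaneous Nash equilibrium.
Delta's best replies: W→Medium; X→Heavy; Y→Medium; Z→Heavy.
Echo's best replies: Light→Y; Medium→W; Heavy→Y.
The unique mutual best reply is (Medium, W), giving (8, 1).
Sequential outcome (Medium, W) coincides with the Nash profile (Medium, W).

yes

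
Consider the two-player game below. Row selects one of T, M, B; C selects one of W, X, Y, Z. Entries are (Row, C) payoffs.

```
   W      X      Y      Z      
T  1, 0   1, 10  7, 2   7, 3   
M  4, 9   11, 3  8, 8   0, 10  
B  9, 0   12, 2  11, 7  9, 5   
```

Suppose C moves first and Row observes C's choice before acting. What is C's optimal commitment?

Backward induction with C moving first.
- W: Row compares 1, 4, 9 and picks B; C would get 0.
- X: Row compares 1, 11, 12 and picks B; C would get 2.
- Y: Row compares 7, 8, 11 and picks B; C would get 7.
- Z: Row compares 7, 0, 9 and picks B; C would get 5.
Among 0, 2, 7, 5, the best is 7 at Y. Subgame-perfect outcome: (B, Y) with payoffs (11, 7).

Y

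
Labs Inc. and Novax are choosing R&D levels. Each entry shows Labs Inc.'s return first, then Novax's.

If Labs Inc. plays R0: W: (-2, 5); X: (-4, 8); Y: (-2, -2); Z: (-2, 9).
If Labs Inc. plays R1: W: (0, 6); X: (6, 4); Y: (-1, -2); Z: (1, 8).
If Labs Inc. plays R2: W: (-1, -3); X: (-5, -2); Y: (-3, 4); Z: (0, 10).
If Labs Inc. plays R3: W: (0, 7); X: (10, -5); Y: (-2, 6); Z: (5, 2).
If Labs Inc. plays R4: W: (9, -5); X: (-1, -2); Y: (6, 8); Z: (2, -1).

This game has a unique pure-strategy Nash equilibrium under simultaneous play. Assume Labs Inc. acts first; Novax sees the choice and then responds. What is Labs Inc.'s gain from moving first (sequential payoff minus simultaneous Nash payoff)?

Backward induction with Labs Inc. moving first.
- R0 → Novax plays Z (best of 5, 8, -2, 9); Labs Inc. gets -2.
- R1 → Novax plays Z (best of 6, 4, -2, 8); Labs Inc. gets 1.
- R2 → Novax plays Z (best of -3, -2, 4, 10); Labs Inc. gets 0.
- R3 → Novax plays W (best of 7, -5, 6, 2); Labs Inc. gets 0.
- R4 → Novax plays Y (best of -5, -2, 8, -1); Labs Inc. gets 6.
Labs Inc.'s induced payoffs are -2, 1, 0, 0, 6, so Labs Inc. commits to R4. Subgame-perfect outcome: (R4, Y) with payoffs (6, 8).
Under simultaneous play:
Labs Inc.'s best replies: W→R4; X→R3; Y→R4; Z→R3.
Novax's best replies: R0→Z; R1→Z; R2→Z; R3→W; R4→Y.
The unique mutual best reply is (R4, Y), giving (6, 8).
Labs Inc.'s commitment gain: 6 − 6 = 0.

0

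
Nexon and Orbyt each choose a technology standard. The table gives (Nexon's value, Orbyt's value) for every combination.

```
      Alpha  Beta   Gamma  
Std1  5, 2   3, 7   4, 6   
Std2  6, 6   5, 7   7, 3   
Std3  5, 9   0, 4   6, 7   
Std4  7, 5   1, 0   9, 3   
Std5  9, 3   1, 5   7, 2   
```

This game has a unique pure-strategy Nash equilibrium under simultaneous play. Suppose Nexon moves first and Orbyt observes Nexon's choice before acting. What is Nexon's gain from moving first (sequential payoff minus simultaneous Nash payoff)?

2

Backward induction with Nexon moving first.
- Std1 → Orbyt plays Beta (best of 2, 7, 6); Nexon gets 3.
- Std2 → Orbyt plays Beta (best of 6, 7, 3); Nexon gets 5.
- Std3 → Orbyt plays Alpha (best of 9, 4, 7); Nexon gets 5.
- Std4 → Orbyt plays Alpha (best of 5, 0, 3); Nexon gets 7.
- Std5 → Orbyt plays Beta (best of 3, 5, 2); Nexon gets 1.
Among 3, 5, 5, 7, 1, the best is 7 at Std4. Subgame-perfect outcome: (Std4, Alpha) with payoffs (7, 5).
Now find the simultaneous Nash equilibrium.
Nexon's best replies: Alpha→Std5; Beta→Std2; Gamma→Std4.
Orbyt's best replies: Std1→Beta; Std2→Beta; Std3→Alpha; Std4→Alpha; Std5→Beta.
The unique mutual best reply is (Std2, Beta), giving (5, 7).
Nexon's commitment gain: 7 − 5 = 2.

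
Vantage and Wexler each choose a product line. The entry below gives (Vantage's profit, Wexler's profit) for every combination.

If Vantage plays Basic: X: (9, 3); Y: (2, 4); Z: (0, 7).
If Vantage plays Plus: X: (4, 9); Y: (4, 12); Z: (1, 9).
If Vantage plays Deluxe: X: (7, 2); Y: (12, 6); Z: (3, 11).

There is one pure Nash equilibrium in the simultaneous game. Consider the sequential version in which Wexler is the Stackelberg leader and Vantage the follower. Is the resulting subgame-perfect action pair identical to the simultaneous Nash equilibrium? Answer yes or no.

Backward induction with Wexler moving first.
- X: Vantage compares 9, 4, 7 and picks Basic; Wexler would get 3.
- Y: Vantage compares 2, 4, 12 and picks Deluxe; Wexler would get 6.
- Z: Vantage compares 0, 1, 3 and picks Deluxe; Wexler would get 11.
Wexler's induced payoffs are 3, 6, 11, so Wexler commits to Z. Subgame-perfect outcome: (Deluxe, Z) with payoffs (3, 11).
Now find the simultaneous Nash equilibrium.
Vantage's best replies: X→Basic; Y→Deluxe; Z→Deluxe.
Wexler's best replies: Basic→Z; Plus→Y; Deluxe→Z.
The unique mutual best reply is (Deluxe, Z), giving (3, 11).
Sequential outcome (Deluxe, Z) coincides with the Nash profile (Deluxe, Z).

yes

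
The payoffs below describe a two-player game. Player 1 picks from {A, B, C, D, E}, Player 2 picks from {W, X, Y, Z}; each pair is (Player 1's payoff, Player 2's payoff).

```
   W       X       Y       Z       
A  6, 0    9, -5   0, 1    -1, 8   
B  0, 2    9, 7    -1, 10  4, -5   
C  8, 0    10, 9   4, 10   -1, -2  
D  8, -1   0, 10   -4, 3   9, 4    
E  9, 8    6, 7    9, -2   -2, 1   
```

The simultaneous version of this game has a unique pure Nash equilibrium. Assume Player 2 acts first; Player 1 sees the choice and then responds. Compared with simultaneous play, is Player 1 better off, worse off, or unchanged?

Solve by backward induction (Player 2 leads).
- W → Player 1 plays E (best of 6, 0, 8, 8, 9); Player 2 gets 8.
- X → Player 1 plays C (best of 9, 9, 10, 0, 6); Player 2 gets 9.
- Y → Player 1 plays E (best of 0, -1, 4, -4, 9); Player 2 gets -2.
- Z → Player 1 plays D (best of -1, 4, -1, 9, -2); Player 2 gets 4.
Among 8, 9, -2, 4, the best is 9 at X. Subgame-perfect outcome: (C, X) with payoffs (10, 9).
For the simultaneous game, intersect best replies.
Player 1's best replies: W→E; X→C; Y→E; Z→D.
Player 2's best replies: A→Z; B→Y; C→Y; D→X; E→W.
The unique mutual best reply is (E, W), giving (9, 8).
Player 1 earns 10 sequentially versus 9 at the Nash outcome: better off.

better off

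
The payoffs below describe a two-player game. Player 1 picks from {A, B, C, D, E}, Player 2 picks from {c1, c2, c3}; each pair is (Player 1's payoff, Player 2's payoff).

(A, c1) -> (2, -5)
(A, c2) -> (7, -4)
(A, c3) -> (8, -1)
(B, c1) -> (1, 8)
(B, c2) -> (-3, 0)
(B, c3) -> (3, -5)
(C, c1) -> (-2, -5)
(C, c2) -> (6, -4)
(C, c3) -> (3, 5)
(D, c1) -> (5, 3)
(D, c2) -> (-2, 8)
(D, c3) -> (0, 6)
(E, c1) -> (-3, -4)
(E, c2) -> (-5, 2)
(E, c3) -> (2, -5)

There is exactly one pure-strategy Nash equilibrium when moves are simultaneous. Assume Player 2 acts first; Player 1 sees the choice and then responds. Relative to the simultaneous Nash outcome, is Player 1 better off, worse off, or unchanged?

worse off

Player 1 best-responds to each possible Player 2 move:
- c1: Player 1 compares 2, 1, -2, 5, -3 and picks D; Player 2 would get 3.
- c2: Player 1 compares 7, -3, 6, -2, -5 and picks A; Player 2 would get -4.
- c3: Player 1 compares 8, 3, 3, 0, 2 and picks A; Player 2 would get -1.
Maximizing over 3, -4, -1, Player 2 chooses c1. Subgame-perfect outcome: (D, c1) with payoffs (5, 3).
Under simultaneous play:
Player 1's best replies: c1→D; c2→A; c3→A.
Player 2's best replies: A→c3; B→c1; C→c3; D→c2; E→c2.
The unique mutual best reply is (A, c3), giving (8, -1).
Player 1 earns 5 sequentially versus 8 at the Nash outcome: worse off.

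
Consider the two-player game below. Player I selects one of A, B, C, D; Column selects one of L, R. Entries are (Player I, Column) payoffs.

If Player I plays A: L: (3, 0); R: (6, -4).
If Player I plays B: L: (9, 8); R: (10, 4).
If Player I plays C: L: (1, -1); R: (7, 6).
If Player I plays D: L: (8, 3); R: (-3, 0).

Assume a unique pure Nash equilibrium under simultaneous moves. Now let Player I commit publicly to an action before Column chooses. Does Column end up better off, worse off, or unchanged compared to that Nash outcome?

Solve by backward induction (Player I leads).
- A → Column plays L (best of 0, -4); Player I gets 3.
- B → Column plays L (best of 8, 4); Player I gets 9.
- C → Column plays R (best of -1, 6); Player I gets 7.
- D → Column plays L (best of 3, 0); Player I gets 8.
Among 3, 9, 7, 8, the best is 9 at B. Subgame-perfect outcome: (B, L) with payoffs (9, 8).
For the simultaneous game, intersect best replies.
Player I's best replies: L→B; R→B.
Column's best replies: A→L; B→L; C→R; D→L.
The unique mutual best reply is (B, L), giving (9, 8).
Column earns 8 sequentially versus 8 at the Nash outcome: unchanged.

unchanged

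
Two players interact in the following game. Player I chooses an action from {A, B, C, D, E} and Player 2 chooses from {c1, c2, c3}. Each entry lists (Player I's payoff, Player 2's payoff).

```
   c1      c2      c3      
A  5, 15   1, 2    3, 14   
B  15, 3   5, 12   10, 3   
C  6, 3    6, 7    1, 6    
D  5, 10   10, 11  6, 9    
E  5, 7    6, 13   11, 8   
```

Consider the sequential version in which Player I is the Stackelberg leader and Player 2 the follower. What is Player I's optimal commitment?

D

Player 2 best-responds to each possible Player I move:
- A → Player 2 plays c1 (best of 15, 2, 14); Player I gets 5.
- B → Player 2 plays c2 (best of 3, 12, 3); Player I gets 5.
- C → Player 2 plays c2 (best of 3, 7, 6); Player I gets 6.
- D → Player 2 plays c2 (best of 10, 11, 9); Player I gets 10.
- E → Player 2 plays c2 (best of 7, 13, 8); Player I gets 6.
Maximizing over 5, 5, 6, 10, 6, Player I chooses D. Subgame-perfect outcome: (D, c2) with payoffs (10, 11).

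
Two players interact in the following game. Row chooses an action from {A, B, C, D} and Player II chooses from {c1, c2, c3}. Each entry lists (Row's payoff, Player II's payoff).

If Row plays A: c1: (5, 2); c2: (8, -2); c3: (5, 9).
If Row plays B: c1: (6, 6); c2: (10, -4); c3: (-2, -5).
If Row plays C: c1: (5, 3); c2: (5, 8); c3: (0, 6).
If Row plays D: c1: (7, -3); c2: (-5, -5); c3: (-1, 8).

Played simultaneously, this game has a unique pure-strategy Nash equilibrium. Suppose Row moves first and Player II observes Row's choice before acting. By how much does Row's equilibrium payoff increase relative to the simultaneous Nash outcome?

1

Backward induction with Row moving first.
- A: BR = c3, leader payoff 5.
- B: BR = c1, leader payoff 6.
- C: BR = c2, leader payoff 5.
- D: BR = c3, leader payoff -1.
Row's induced payoffs are 5, 6, 5, -1, so Row commits to B. Subgame-perfect outcome: (B, c1) with payoffs (6, 6).
Now find the simultaneous Nash equilibrium.
Row's best replies: c1→D; c2→B; c3→A.
Player II's best replies: A→c3; B→c1; C→c2; D→c3.
The unique mutual best reply is (A, c3), giving (5, 9).
Row's commitment gain: 6 − 5 = 1.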